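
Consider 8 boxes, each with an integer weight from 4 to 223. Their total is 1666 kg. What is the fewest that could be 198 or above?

Each value short of 198 is at most 197, costing at least 223 − 197 = 26 against the maximum total of 1784.
We can afford to lose at most 1784 − 1666 = 118, so at most ⌊118/26⌋ = 4 fall short, and at least 4 are ≥ 198.
Exactly 4 works: 4 values at 223 and 4 at 197 total 1680; lower one of the high values by 14 (still ≥ 198) to hit 1666.

4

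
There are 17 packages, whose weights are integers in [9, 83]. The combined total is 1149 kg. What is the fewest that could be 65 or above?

If only k of them are at least 65, the other 17 − k are at most 64, so the total is at most k·83 + (17 − k)·64.
This must reach 1149, so k·83 + (17 − k)·64 ≥ 1149, giving k ≥ 4.
Exactly 4 works: 4 values at 83 and 13 at 64 total 1164; lower one of the high values by 15 (still ≥ 65) to hit 1149.

4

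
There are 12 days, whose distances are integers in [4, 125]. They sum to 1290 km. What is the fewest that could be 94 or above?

6

If only k of them are at least 94, the other 12 − k are at most 93, so the total is at most k·125 + (12 − k)·93.
This must reach 1290, so k·125 + (12 − k)·93 ≥ 1290, giving k ≥ 6.
Exactly 6 works: 6 values at 125 and 6 at 93 total 1308; lower one of the high values by 18 (still ≥ 94) to hit 1290.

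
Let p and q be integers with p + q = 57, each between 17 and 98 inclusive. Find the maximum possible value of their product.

812

With p + q fixed, pq peaks when the two are closest together.
Taking p = 28 and q = 29 (both in [17, 98]) gives pq = 812.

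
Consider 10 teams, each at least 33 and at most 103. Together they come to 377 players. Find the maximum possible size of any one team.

80

Maximizing one value means minimizing the remaining 9.
The other 9 contribute at least 9 × 33 = 297, leaving at most 377 − 297 = 80.
Since 80 ≤ 103, this is achievable: one at 80 and 9 at 33.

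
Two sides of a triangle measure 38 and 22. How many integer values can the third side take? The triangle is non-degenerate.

The triangle inequality gives |38 − 22| < c < 38 + 22, i.e. 16 < c < 60.
So c can be any integer from 17 to 59: 43 values.

43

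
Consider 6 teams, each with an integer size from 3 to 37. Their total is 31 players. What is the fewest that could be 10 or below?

5

If only k of them are at most 10, the other 6 − k are at least 11, so the total is at least (6 − k)·11 + k·3.
This is ≤ 31, so (6 − k)·11 + 3k ≤ 31, which gives k ≥ 5.
Exactly 5 works: 5 values at 3 and 1 at 11 total 26; raise one of the low values by 5 (still ≤ 10) to hit 31.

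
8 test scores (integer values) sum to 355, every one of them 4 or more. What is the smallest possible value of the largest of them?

The 8 values sum to 355, so their maximum is at least ⌈355/8⌉ = 45.
Equality holds with 3 values of 45 and 5 values of 44.

45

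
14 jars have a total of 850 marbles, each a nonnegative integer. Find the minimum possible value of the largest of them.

The 14 values sum to 850, so their maximum is at least ⌈850/14⌉ = 61.
Taking 4 copies of 60 and 10 copies of 61 gives exactly 850, so 61 is attained.

61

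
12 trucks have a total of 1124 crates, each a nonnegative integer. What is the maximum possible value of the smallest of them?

93

If every one of the 12 were at least 94, the total would be at least 12 × 94 = 1128 > 1124.
Equality holds with 4 values of 93 and 8 values of 94.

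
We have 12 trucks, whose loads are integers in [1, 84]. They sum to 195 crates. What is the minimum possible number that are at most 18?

2

Let j be the number exceeding 18. Then the total is ≥ 19·j + 1·(12 − j) = 12 + 18j.
So 18j ≤ 183 and j ≤ 10; hence at least 12 − 10 = 2 are ≤ 18.
Exactly 2 works: 2 values at 1 and 10 at 19 total 192; raise one of the low values by 3 (still ≤ 18) to hit 195.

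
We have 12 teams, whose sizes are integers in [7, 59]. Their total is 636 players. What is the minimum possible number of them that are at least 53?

If only k of them are at least 53, the other 12 − k are at most 52, so the total is at most k·59 + (12 − k)·52.
This must reach 636, so k·59 + (12 − k)·52 ≥ 636, giving k ≥ 2.
Exactly 2 works: 2 values at 59 and 10 at 52 total 638; lower one of the high values by 2 (still ≥ 53) to hit 636.

2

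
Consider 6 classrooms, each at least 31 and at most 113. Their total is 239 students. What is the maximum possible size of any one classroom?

84

Maximizing one value means minimizing the remaining 5.
The other 5 contribute at least 5 × 31 = 155, leaving at most 239 − 155 = 84.
Since 84 ≤ 113, this is achievable: one at 84 and 5 at 31.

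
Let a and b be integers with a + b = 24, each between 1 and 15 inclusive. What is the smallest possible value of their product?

135

Since a + b is fixed, pushing one of them to its bound minimizes the product.
At the endpoint a = 9, b = 24 − 9 = 15, so ab = 9 × 15 = 135.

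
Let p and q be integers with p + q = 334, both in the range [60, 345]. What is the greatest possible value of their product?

pq = p(334 − p) is maximized when p is as near 334/2 as the bounds allow.
Taking p = 167 and q = 167 (both in [60, 345]) gives pq = 27889.

27889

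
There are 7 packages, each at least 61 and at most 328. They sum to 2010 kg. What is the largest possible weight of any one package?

328

Maximizing one value means minimizing the remaining 6.
The other 6 contribute at least 6 × 61 = 366, leaving at most 2010 − 366 = 1644.
But each package is capped at 328, so the maximum is 328.
Achievable: one at 328 and the other 6 totalling 1682, which fits since 6 × 61 ≤ 1682 ≤ 6 × 328.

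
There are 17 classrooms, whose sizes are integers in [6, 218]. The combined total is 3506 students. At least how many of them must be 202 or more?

Suppose at most 17 − j of them reach 202; then j values are ≤ 201 and the rest ≤ 218.
The total is then ≤ 201·j + 218·(17 − j) = 3706 − 17j. For this to be ≥ 3506 we need j ≤ 11, so at least 17 − 11 = 6 must reach 202.
Exactly 6 works: 6 values at 218 and 11 at 201 total 3519; lower one of the high values by 13 (still ≥ 202) to hit 3506.

6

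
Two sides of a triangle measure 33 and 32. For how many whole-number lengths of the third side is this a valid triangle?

The triangle inequality gives |33 − 32| < c < 33 + 32, i.e. 1 < c < 65.
So c can be any integer from 2 to 64: 63 values.

63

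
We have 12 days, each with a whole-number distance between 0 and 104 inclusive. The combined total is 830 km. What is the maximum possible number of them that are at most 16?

Suppose k of them are at most 16. Those contribute at most 16 each and the rest at most 104 each.
So the total is at most 16k + 104(12 − k) = 1248 − 88k. This must still be ≥ 830, so k ≤ 4.
k = 4 is achieved by 4 values at 16 and 8 at 104, total 896; lower one of the 104's by 66 (still > 16) to reach 830.

4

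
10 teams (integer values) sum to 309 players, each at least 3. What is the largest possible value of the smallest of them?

The average is 309/10 < 31, so some value is ≤ 30.
Equality holds with 1 value of 30 and 9 values of 31.

30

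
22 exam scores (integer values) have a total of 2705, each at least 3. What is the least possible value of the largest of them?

Some value must be at least ⌈2705/22⌉ = 123, since 22 × 122 = 2684 < 2705.
Equality holds with 21 values of 123 and 1 value of 122.

123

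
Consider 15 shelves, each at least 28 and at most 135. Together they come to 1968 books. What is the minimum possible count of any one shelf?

78

Minimizing one value means maximizing the remaining 14.
The other 14 contribute at most 14 × 135 = 1890, leaving at least 1968 − 1890 = 78.
Since 78 ≥ 28, this is achievable: one at 78 and 14 at 135.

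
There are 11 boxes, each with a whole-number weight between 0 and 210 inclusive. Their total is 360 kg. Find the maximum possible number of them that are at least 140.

If k of the values are ≥ 140, the total is ≥ 140k + 0(11 − k).
Setting 140k + 0(11 − k) ≤ 360 gives 140k ≤ 360, so k ≤ 2.
k = 2 is achieved by 2 values at 140 and 9 at 0, total 280; add 80 to one value (staying below 140) to reach 360.

2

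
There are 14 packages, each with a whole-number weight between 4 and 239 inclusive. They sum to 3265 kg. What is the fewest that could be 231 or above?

Suppose at most 14 − j of them reach 231; then j values are ≤ 230 and the rest ≤ 239.
The total is then ≤ 230·j + 239·(14 − j) = 3346 − 9j. For this to be ≥ 3265 we need j ≤ 9, so at least 14 − 9 = 5 must reach 231.
Exactly 5 works: 5 values at 239 and 9 at 230 total 3265.

5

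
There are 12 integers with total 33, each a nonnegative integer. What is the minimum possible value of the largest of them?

3

The 12 values sum to 33, so their maximum is at least ⌈33/12⌉ = 3.
Taking 3 copies of 2 and 9 copies of 3 gives exactly 33, so 3 is attained.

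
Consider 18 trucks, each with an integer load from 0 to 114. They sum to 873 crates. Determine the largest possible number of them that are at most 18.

Suppose k of them are at most 18. Those contribute at most 18 each and the rest at most 114 each.
So the total is at most 18k + 114(18 − k) = 2052 − 96k. This must still be ≥ 873, so k ≤ 12.
k = 12 is achieved by 12 values at 18 and 6 at 114, total 900; lower one of the 114's by 27 (still > 18) to reach 873.

12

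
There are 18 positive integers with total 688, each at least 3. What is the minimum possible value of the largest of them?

The average is 688/18 > 38, so not all 18 can be 38 or less; the largest is ≥ 39.
Equality holds with 4 values of 39 and 14 values of 38.

39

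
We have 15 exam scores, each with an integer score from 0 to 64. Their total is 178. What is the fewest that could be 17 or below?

6

Let j be the number exceeding 17. Then the total is ≥ 18·j + 0·(15 − j) = 0 + 18j.
So 18j ≤ 178 and j ≤ 9; hence at least 15 − 9 = 6 are ≤ 17.
Exactly 6 works: 6 values at 0 and 9 at 18 total 162; raise one of the low values by 16 (still ≤ 17) to hit 178.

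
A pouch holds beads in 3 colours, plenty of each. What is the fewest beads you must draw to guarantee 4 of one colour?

10

You could draw 3 of every colour without reaching 4 of any — 9 in all.
One more forces 4 of some colour, so 9 + 1 = 10.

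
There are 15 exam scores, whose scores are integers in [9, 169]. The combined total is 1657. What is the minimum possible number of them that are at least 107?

Suppose at most 15 − j of them reach 107; then j values are ≤ 106 and the rest ≤ 169.
The total is then ≤ 106·j + 169·(15 − j) = 2535 − 63j. For this to be ≥ 1657 we need j ≤ 13, so at least 15 − 13 = 2 must reach 107.
Exactly 2 works: 2 values at 169 and 13 at 106 total 1716; lower one of the high values by 59 (still ≥ 107) to hit 1657.

2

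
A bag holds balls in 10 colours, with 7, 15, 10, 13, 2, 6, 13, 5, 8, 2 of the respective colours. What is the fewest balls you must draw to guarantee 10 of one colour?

In the worst case you take as many as possible of each colour without reaching 10: 7 + 9 + 9 + 9 + 2 + 6 + 9 + 5 + 8 + 2 = 66.
The next one must give 10 of some colour, so 66 + 1 = 67.

67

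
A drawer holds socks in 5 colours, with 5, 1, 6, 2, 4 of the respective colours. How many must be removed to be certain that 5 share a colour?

In the worst case you take as many as possible of each colour without reaching 5: 4 + 1 + 4 + 2 + 4 = 15.
The next one must give 5 of some colour, so 15 + 1 = 16.

16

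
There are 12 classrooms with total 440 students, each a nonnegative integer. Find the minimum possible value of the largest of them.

If every one of the 12 were at most 36, the total would be at most 12 × 36 = 432 < 440.
Taking 4 copies of 36 and 8 copies of 37 gives exactly 440, so 37 is attained.

37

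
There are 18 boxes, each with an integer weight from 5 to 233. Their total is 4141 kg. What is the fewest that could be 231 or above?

Each value short of 231 is at most 230, costing at least 233 − 230 = 3 against the maximum total of 4194.
We can afford to lose at most 4194 − 4141 = 53, so at most ⌊53/3⌋ = 17 fall short, and at least 1 are ≥ 231.
Exactly 1 works: 1 value at 233 and 17 at 230 total 4143; lower one of the high values by 2 (still ≥ 231) to hit 4141.

1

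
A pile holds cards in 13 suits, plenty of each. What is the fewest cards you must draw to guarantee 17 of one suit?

209

In the worst case you draw 16 of each of the 13 suits: 13 × 16 = 208.
One more forces 17 of some suit, so 208 + 1 = 209.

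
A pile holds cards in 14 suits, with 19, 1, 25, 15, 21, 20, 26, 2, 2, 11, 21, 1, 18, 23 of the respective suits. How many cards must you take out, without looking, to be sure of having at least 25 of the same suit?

In the worst case you take as many as possible of each suit without reaching 25: 19 + 1 + 24 + 15 + 21 + 20 + 24 + 2 + 2 + 11 + 21 + 1 + 18 + 23 = 202.
The next one must give 25 of some suit, so 202 + 1 = 203.

203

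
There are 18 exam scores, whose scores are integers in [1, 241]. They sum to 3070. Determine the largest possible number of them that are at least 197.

Suppose k of them are at least 197. Those contribute at least 197 each and the other 18 − k at least 1 each.
So the total is at least 197k + 1(18 − k) = 18 + 196k. This must be ≤ 3070, giving k ≤ 15.
k = 15 is achieved by 15 values at 197 and 3 at 1, total 2958; add 112 to one value (staying below 197) to reach 3070.

15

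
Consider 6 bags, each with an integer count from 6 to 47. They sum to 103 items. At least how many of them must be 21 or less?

2

Each value above 21 is at least 22, contributing at least 22 − 6 = 16 above the floor 6.
The sum exceeds the floor total 36 by 67, so at most ⌊67/16⌋ = 4 exceed 21, and at least 2 are ≤ 21.
Exactly 2 works: 2 values at 6 and 4 at 22 total 100; raise one of the low values by 3 (still ≤ 21) to hit 103.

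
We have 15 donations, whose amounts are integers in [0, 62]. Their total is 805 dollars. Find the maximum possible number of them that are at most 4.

2

Suppose k of them are at most 4. Those contribute at most 4 each and the rest at most 62 each.
So the total is at most 4k + 62(15 − k) = 930 − 58k. This must still be ≥ 805, so k ≤ 2.
k = 2 is achieved by 2 values at 4 and 13 at 62, total 814; lower one of the 62's by 9 (still > 4) to reach 805.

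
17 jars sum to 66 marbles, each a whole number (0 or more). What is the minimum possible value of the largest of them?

4

The average is 66/17 > 3, so not all 17 can be 3 or less; the largest is ≥ 4.
Equality holds with 15 values of 4 and 2 values of 3.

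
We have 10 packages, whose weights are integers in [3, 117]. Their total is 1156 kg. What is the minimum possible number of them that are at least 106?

9

Each value short of 106 is at most 105, costing at least 117 − 105 = 12 against the maximum total of 1170.
We can afford to lose at most 1170 − 1156 = 14, so at most ⌊14/12⌋ = 1 fall short, and at least 9 are ≥ 106.
Exactly 9 works: 9 values at 117 and 1 at 105 total 1158; lower one of the high values by 2 (still ≥ 106) to hit 1156.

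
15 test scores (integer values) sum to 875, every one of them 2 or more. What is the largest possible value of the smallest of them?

The average is 875/15 < 59, so some value is ≤ 58.
Achievable: 10 of them at 58 and 5 at 59 total 875.

58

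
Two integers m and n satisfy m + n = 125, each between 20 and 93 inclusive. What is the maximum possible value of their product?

3906

With m + n fixed, mn peaks when the two are closest together.
Taking m = 62 and n = 63 (both in [20, 93]) gives mn = 3906.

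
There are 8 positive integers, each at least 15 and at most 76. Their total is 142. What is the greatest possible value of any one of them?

37

To make one integer as large as possible, make the other 7 as small as possible.
The other 7 contribute at least 7 × 15 = 105, leaving at most 142 − 105 = 37.
Since 37 ≤ 76, this is achievable: one at 37 and 7 at 15.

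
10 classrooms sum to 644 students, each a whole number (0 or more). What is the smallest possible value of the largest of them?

Some value must be at least ⌈644/10⌉ = 65, since 10 × 64 = 640 < 644.
Achievable: 4 of them at 65 and 6 at 64 total 644.

65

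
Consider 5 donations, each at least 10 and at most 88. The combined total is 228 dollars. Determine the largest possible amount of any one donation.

88

Maximizing one value means minimizing the remaining 4.
The other 4 contribute at least 4 × 10 = 40, leaving at most 228 − 40 = 188.
But each donation is capped at 88, so the maximum is 88.
Achievable: one at 88 and the other 4 totalling 140, which fits since 4 × 10 ≤ 140 ≤ 4 × 88.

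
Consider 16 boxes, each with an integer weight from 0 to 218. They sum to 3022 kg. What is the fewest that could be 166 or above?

8

Each value short of 166 is at most 165, costing at least 218 − 165 = 53 against the maximum total of 3488.
We can afford to lose at most 3488 − 3022 = 466, so at most ⌊466/53⌋ = 8 fall short, and at least 8 are ≥ 166.
Exactly 8 works: 8 values at 218 and 8 at 165 total 3064; lower one of the high values by 42 (still ≥ 166) to hit 3022.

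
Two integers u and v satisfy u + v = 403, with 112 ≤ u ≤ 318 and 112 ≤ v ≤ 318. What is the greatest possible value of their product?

For a fixed sum, the product uv is largest when u and v are as close as possible.
Taking u = 201 and v = 202 (both in [112, 318]) gives uv = 40602.

40602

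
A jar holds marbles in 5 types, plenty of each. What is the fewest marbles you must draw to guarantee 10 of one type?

In the worst case you draw 9 of each of the 5 types: 5 × 9 = 45.
One more forces 10 of some type, so 45 + 1 = 46.

46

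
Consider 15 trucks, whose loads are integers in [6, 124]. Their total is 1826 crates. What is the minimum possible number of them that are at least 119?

Suppose at most 15 − j of them reach 119; then j values are ≤ 118 and the rest ≤ 124.
The total is then ≤ 118·j + 124·(15 − j) = 1860 − 6j. For this to be ≥ 1826 we need j ≤ 5, so at least 15 − 5 = 10 must reach 119.
Exactly 10 works: 10 values at 124 and 5 at 118 total 1830; lower one of the high values by 4 (still ≥ 119) to hit 1826.

10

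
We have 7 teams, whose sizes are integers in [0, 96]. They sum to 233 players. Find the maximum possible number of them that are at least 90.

Suppose k of them are at least 90. Those contribute at least 90 each and the other 7 − k at least 0 each.
So the total is at least 90k + 0(7 − k) = 0 + 90k. This must be ≤ 233, giving k ≤ 2.
k = 2 is achieved by 2 values at 90 and 5 at 0, total 180; add 53 to one value (staying below 90) to reach 233.

2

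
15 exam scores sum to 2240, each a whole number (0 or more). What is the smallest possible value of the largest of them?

Some value must be at least ⌈2240/15⌉ = 150, since 15 × 149 = 2235 < 2240.
Taking 10 copies of 149 and 5 copies of 150 gives exactly 2240, so 150 is attained.

150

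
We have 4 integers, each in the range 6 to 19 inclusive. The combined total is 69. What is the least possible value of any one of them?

12

To make one integer as small as possible, make the other 3 as large as possible.
The other 3 contribute at most 3 × 19 = 57, leaving at least 69 − 57 = 12.
Since 12 ≥ 6, this is achievable: one at 12 and 3 at 19.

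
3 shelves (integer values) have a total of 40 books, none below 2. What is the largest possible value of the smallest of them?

13

The 3 values sum to 40, so their minimum is at most ⌊40/3⌋ = 13.
Equality holds with 2 values of 13 and 1 value of 14.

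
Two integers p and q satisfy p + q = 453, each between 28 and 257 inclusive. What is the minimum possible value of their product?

pq = p(453 − p) is concave in p, so over [196, 257] it is minimized at an endpoint.
The extreme feasible split is p = 196, q = 257, giving pq = 50372.

50372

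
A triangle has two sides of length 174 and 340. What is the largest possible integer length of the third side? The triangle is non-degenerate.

513

The third side must be less than 174 + 340 = 514.
The largest integer below 514 is 513.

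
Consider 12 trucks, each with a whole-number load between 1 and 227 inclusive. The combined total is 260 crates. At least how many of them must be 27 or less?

3

Each value above 27 is at least 28, contributing at least 28 − 1 = 27 above the floor 1.
The sum exceeds the floor total 12 by 248, so at most ⌊248/27⌋ = 9 exceed 27, and at least 3 are ≤ 27.
Exactly 3 works: 3 values at 1 and 9 at 28 total 255; raise one of the low values by 5 (still ≤ 27) to hit 260.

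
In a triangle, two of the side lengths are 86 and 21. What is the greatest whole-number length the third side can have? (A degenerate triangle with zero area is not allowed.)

106

The third side must be less than 86 + 21 = 107.
The largest integer below 107 is 106.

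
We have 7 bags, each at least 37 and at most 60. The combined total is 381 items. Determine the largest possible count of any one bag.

60

Maximizing one value means minimizing the remaining 6.
The other 6 contribute at least 6 × 37 = 222, leaving at most 381 − 222 = 159.
But each bag is capped at 60, so the maximum is 60.
Achievable: one at 60 and the other 6 totalling 321, which fits since 6 × 37 ≤ 321 ≤ 6 × 60.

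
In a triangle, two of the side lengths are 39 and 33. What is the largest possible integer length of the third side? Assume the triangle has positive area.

71

The third side must be less than 39 + 33 = 72.
The largest integer below 72 is 71.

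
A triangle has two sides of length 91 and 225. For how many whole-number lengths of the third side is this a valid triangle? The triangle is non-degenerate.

181

The triangle inequality gives |91 − 225| < c < 91 + 225, i.e. 134 < c < 316.
So c can be any integer from 135 to 315: 181 values.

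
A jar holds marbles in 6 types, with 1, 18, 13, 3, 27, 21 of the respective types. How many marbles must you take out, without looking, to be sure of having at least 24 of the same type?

In the worst case you take as many as possible of each type without reaching 24: 1 + 18 + 13 + 3 + 23 + 21 = 79.
The next one must give 24 of some type, so 79 + 1 = 80.

80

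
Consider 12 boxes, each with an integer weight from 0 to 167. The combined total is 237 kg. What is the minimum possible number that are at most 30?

5

Each value above 30 is at least 31, contributing at least 31 − 0 = 31 above the floor 0.
The sum exceeds the floor total 0 by 237, so at most ⌊237/31⌋ = 7 exceed 30, and at least 5 are ≤ 30.
Exactly 5 works: 5 values at 0 and 7 at 31 total 217; raise one of the low values by 20 (still ≤ 30) to hit 237.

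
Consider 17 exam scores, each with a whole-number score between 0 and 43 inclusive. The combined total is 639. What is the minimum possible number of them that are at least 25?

Each value short of 25 is at most 24, costing at least 43 − 24 = 19 against the maximum total of 731.
We can afford to lose at most 731 − 639 = 92, so at most ⌊92/19⌋ = 4 fall short, and at least 13 are ≥ 25.
Exactly 13 works: 13 values at 43 and 4 at 24 total 655; lower one of the high values by 16 (still ≥ 25) to hit 639.

13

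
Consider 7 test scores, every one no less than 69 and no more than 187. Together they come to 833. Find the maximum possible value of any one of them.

To make one score as large as possible, make the other 6 as small as possible.
The other 6 contribute at least 6 × 69 = 414, leaving at most 833 − 414 = 419.
But each score is capped at 187, so the maximum is 187.
Achievable: one at 187 and the other 6 totalling 646, which fits since 6 × 69 ≤ 646 ≤ 6 × 187.

187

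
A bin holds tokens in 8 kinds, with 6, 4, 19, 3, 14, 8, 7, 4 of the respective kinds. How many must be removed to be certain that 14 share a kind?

In the worst case you take as many as possible of each kind without reaching 14: 6 + 4 + 13 + 3 + 13 + 8 + 7 + 4 = 58.
The next one must give 14 of some kind, so 58 + 1 = 59.

59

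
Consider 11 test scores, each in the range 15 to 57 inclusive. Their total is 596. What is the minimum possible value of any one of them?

26

To make one score as small as possible, make the other 10 as large as possible.
The other 10 contribute at most 10 × 57 = 570, leaving at least 596 − 570 = 26.
Since 26 ≥ 15, this is achievable: one at 26 and 10 at 57.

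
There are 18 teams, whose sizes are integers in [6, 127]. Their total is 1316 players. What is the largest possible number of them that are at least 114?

11

Suppose k of them are at least 114. Those contribute at least 114 each and the other 18 − k at least 6 each.
So the total is at least 114k + 6(18 − k) = 108 + 108k. This must be ≤ 1316, giving k ≤ 11.
k = 11 is achieved by 11 values at 114 and 7 at 6, total 1296; add 20 to one value (staying below 114) to reach 1316.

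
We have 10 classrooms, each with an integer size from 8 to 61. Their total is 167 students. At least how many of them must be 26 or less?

6

Let j be the number exceeding 26. Then the total is ≥ 27·j + 8·(10 − j) = 80 + 19j.
So 19j ≤ 87 and j ≤ 4; hence at least 10 − 4 = 6 are ≤ 26.
Exactly 6 works: 6 values at 8 and 4 at 27 total 156; raise one of the low values by 11 (still ≤ 26) to hit 167.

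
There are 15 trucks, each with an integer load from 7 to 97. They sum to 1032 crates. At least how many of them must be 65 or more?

If only k of them are at least 65, the other 15 − k are at most 64, so the total is at most k·97 + (15 − k)·64.
This must reach 1032, so k·97 + (15 − k)·64 ≥ 1032, giving k ≥ 3.
Exactly 3 works: 3 values at 97 and 12 at 64 total 1059; lower one of the high values by 27 (still ≥ 65) to hit 1032.

3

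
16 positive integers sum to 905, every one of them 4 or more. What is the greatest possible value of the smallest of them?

The 16 values sum to 905, so their minimum is at most ⌊905/16⌋ = 56.
Achievable: 7 of them at 56 and 9 at 57 total 905.

56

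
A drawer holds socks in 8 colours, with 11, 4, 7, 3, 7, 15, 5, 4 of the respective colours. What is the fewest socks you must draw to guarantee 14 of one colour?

55

In the worst case you take as many as possible of each colour without reaching 14: 11 + 4 + 7 + 3 + 7 + 13 + 5 + 4 = 54.
The next one must give 14 of some colour, so 54 + 1 = 55.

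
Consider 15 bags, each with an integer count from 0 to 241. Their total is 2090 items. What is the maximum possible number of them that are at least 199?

With k values at 199 or above and the rest at least 0, the sum is at least 0 + 199k.
Since the sum is 2090, we need 199k ≤ 2090, i.e. k ≤ 10.
k = 10 is achieved by 10 values at 199 and 5 at 0, total 1990; add 100 to one value (staying below 199) to reach 2090.

10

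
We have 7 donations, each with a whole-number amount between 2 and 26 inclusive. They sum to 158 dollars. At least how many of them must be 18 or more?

Each value short of 18 is at most 17, costing at least 26 − 17 = 9 against the maximum total of 182.
We can afford to lose at most 182 − 158 = 24, so at most ⌊24/9⌋ = 2 fall short, and at least 5 are ≥ 18.
Exactly 5 works: 5 values at 26 and 2 at 17 total 164; lower one of the high values by 6 (still ≥ 18) to hit 158.

5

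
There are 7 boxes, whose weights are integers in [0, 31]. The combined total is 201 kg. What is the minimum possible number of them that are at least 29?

2

Each value short of 29 is at most 28, costing at least 31 − 28 = 3 against the maximum total of 217.
We can afford to lose at most 217 − 201 = 16, so at most ⌊16/3⌋ = 5 fall short, and at least 2 are ≥ 29.
Exactly 2 works: 2 values at 31 and 5 at 28 total 202; lower one of the high values by 1 (still ≥ 29) to hit 201.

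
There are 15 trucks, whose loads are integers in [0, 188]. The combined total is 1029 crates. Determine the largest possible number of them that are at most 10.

10

Each value at 10 or below falls at least 188 − 10 = 178 short of the ceiling 188.
The ceiling total is 15 × 188 = 2820, and we need 1029, so at most ⌊(2820 − 1029)/178⌋ = 10 can be that low.
k = 10 is achieved by 10 values at 10 and 5 at 188, total 1040; lower one of the 188's by 11 (still > 10) to reach 1029.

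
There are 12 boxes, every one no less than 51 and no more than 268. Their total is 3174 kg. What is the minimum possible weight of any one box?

226

Minimizing one value means maximizing the remaining 11.
The other 11 contribute at most 11 × 268 = 2948, leaving at least 3174 − 2948 = 226.
Since 226 ≥ 51, this is achievable: one at 226 and 11 at 268.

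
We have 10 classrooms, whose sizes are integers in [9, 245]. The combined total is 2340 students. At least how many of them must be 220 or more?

If only k of them are at least 220, the other 10 − k are at most 219, so the total is at most k·245 + (10 − k)·219.
This must reach 2340, so k·245 + (10 − k)·219 ≥ 2340, giving k ≥ 6.
Exactly 6 works: 6 values at 245 and 4 at 219 total 2346; lower one of the high values by 6 (still ≥ 220) to hit 2340.

6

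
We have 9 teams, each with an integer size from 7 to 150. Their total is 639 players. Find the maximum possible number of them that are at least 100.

If k of the values are ≥ 100, the total is ≥ 100k + 7(9 − k).
Setting 100k + 7(9 − k) ≤ 639 gives 93k ≤ 576, so k ≤ 6.
k = 6 is achieved by 6 values at 100 and 3 at 7, total 621; add 18 to one value (staying below 100) to reach 639.

6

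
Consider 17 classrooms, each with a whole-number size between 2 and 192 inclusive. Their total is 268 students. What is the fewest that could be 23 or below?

If only k of them are at most 23, the other 17 − k are at least 24, so the total is at least (17 − k)·24 + k·2.
This is ≤ 268, so (17 − k)·24 + 2k ≤ 268, which gives k ≥ 7.
Exactly 7 works: 7 values at 2 and 10 at 24 total 254; raise one of the low values by 14 (still ≤ 23) to hit 268.

7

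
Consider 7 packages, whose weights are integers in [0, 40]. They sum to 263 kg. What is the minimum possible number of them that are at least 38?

2

If only k of them are at least 38, the other 7 − k are at most 37, so the total is at most k·40 + (7 − k)·37.
This must reach 263, so k·40 + (7 − k)·37 ≥ 263, giving k ≥ 2.
Exactly 2 works: 2 values at 40 and 5 at 37 total 265; lower one of the high values by 2 (still ≥ 38) to hit 263.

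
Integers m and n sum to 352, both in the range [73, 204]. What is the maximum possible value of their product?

mn = m(352 − m) is maximized when m is as near 352/2 as the bounds allow.
Taking m = 176 and n = 176 (both in [73, 204]) gives mn = 30976.

30976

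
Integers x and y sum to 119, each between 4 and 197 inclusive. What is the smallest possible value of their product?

Since x + y is fixed, pushing one of them to its bound minimizes the product.
The extreme feasible split is x = 4, y = 115, giving xy = 460.

460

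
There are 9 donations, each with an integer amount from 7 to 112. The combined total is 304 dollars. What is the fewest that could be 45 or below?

If only k of them are at most 45, the other 9 − k are at least 46, so the total is at least (9 − k)·46 + k·7.
This is ≤ 304, so (9 − k)·46 + 7k ≤ 304, which gives k ≥ 3.
Exactly 3 works: 3 values at 7 and 6 at 46 total 297; raise one of the low values by 7 (still ≤ 45) to hit 304.

3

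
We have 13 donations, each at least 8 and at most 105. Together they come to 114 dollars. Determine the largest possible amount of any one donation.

Maximizing one value means minimizing the remaining 12.
The other 12 contribute at least 12 × 8 = 96, leaving at most 114 − 96 = 18.
Since 18 ≤ 105, this is achievable: one at 18 and 12 at 8.

18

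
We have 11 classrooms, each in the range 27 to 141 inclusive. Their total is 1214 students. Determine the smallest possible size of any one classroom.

Minimizing one value means maximizing the remaining 10.
The other 10 can take up 10 × 141 = 1410 ≥ 1214 − 27, so one classroom can sit at its floor of 27.
Achievable: one at 27 and the other 10 totalling 1187, which fits since 10 × 27 ≤ 1187 ≤ 10 × 141.

27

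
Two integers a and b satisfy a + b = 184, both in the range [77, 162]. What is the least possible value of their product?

8239

Since a + b is fixed, pushing one of them to its bound minimizes the product.
At the endpoint a = 77, b = 184 − 77 = 107, so ab = 77 × 107 = 8239.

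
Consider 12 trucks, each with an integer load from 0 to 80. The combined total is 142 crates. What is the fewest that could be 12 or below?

Each value above 12 is at least 13, contributing at least 13 − 0 = 13 above the floor 0.
The sum exceeds the floor total 0 by 142, so at most ⌊142/13⌋ = 10 exceed 12, and at least 2 are ≤ 12.
Exactly 2 works: 2 values at 0 and 10 at 13 total 130; raise one of the low values by 12 (still ≤ 12) to hit 142.

2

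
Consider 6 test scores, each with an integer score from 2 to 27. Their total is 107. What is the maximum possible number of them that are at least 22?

Suppose k of them are at least 22. Those contribute at least 22 each and the other 6 − k at least 2 each.
So the total is at least 22k + 2(6 − k) = 12 + 20k. This must be ≤ 107, giving k ≤ 4.
k = 4 is achieved by 4 values at 22 and 2 at 2, total 92; add 15 to one value (staying below 22) to reach 107.

4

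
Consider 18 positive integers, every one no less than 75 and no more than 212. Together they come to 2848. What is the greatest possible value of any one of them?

212

Maximizing one value means minimizing the remaining 17.
The other 17 contribute at least 17 × 75 = 1275, leaving at most 2848 − 1275 = 1573.
But each integer is capped at 212, so the maximum is 212.
Achievable: one at 212 and the other 17 totalling 2636, which fits since 17 × 75 ≤ 2636 ≤ 17 × 212.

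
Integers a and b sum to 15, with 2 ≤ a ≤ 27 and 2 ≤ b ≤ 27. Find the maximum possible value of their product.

ab = a(15 − a) is maximized when a is as near 15/2 as the bounds allow.
Taking a = 7 and b = 8 (both in [2, 27]) gives ab = 56.

56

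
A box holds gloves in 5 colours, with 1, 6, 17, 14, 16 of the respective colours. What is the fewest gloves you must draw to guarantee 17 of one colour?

54

In the worst case you take as many as possible of each colour without reaching 17: 1 + 6 + 16 + 14 + 16 = 53.
The next one must give 17 of some colour, so 53 + 1 = 54.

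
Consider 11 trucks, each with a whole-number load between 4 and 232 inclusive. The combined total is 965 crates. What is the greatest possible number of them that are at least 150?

If k of the values are ≥ 150, the total is ≥ 150k + 4(11 − k).
Setting 150k + 4(11 − k) ≤ 965 gives 146k ≤ 921, so k ≤ 6.
k = 6 is achieved by 6 values at 150 and 5 at 4, total 920; add 45 to one value (staying below 150) to reach 965.

6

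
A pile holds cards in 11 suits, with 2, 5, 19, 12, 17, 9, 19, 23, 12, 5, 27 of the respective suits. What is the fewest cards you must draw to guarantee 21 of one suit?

141

In the worst case you take as many as possible of each suit without reaching 21: 2 + 5 + 19 + 12 + 17 + 9 + 19 + 20 + 12 + 5 + 20 = 140.
The next one must give 21 of some suit, so 140 + 1 = 141.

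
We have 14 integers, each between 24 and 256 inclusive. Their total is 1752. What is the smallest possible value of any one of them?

24

To make one integer as small as possible, make the other 13 as large as possible.
The other 13 can take up 13 × 256 = 3328 ≥ 1752 − 24, so one integer can sit at its floor of 24.
Achievable: one at 24 and the other 13 totalling 1728, which fits since 13 × 24 ≤ 1728 ≤ 13 × 256.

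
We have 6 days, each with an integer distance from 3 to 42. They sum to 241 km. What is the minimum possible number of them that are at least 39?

Each value short of 39 is at most 38, costing at least 42 − 38 = 4 against the maximum total of 252.
We can afford to lose at most 252 − 241 = 11, so at most ⌊11/4⌋ = 2 fall short, and at least 4 are ≥ 39.
Exactly 4 works: 4 values at 42 and 2 at 38 total 244; lower one of the high values by 3 (still ≥ 39) to hit 241.

4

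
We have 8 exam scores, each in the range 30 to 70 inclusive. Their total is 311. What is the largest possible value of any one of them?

70

To make one score as large as possible, make the other 7 as small as possible.
The other 7 contribute at least 7 × 30 = 210, leaving at most 311 − 210 = 101.
But each score is capped at 70, so the maximum is 70.
Achievable: one at 70 and the other 7 totalling 241, which fits since 7 × 30 ≤ 241 ≤ 7 × 70.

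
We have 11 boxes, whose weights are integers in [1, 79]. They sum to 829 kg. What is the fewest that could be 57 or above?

10

Suppose at most 11 − j of them reach 57; then j values are ≤ 56 and the rest ≤ 79.
The total is then ≤ 56·j + 79·(11 − j) = 869 − 23j. For this to be ≥ 829 we need j ≤ 1, so at least 11 − 1 = 10 must reach 57.
Exactly 10 works: 10 values at 79 and 1 at 56 total 846; lower one of the high values by 17 (still ≥ 57) to hit 829.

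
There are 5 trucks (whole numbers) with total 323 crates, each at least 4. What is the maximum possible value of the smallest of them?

64

If every one of the 5 were at least 65, the total would be at least 5 × 65 = 325 > 323.
Taking 2 copies of 64 and 3 copies of 65 gives exactly 323, so 64 is attained.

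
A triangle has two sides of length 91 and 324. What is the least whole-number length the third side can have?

The third side must exceed |91 − 324| = 233.
The smallest integer above 233 is 234.

234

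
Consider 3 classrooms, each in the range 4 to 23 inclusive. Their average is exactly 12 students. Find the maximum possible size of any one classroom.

To make one classroom as large as possible, make the other 2 as small as possible.
The total is 3 × 12 = 36.
The other 2 contribute at least 2 × 4 = 8, leaving at most 36 − 8 = 28.
But each classroom is capped at 23, so the maximum is 23.
Achievable: one at 23 and the other 2 totalling 13, which fits since 2 × 4 ≤ 13 ≤ 2 × 23.

23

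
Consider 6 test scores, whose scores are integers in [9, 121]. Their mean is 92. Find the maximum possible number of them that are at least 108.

The total is 6 × 92 = 552.
With k values at 108 or above and the rest at least 9, the sum is at least 54 + 99k.
Since the sum is 552, we need 99k ≤ 498, i.e. k ≤ 5.
k = 5 is achieved by 5 values at 108 and 1 at 9, total 549; add 3 to one value (staying below 108) to reach 552.

5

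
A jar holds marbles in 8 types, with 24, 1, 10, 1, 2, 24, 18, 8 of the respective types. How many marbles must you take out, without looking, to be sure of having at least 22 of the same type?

83

In the worst case you take as many as possible of each type without reaching 22: 21 + 1 + 10 + 1 + 2 + 21 + 18 + 8 = 82.
The next one must give 22 of some type, so 82 + 1 = 83.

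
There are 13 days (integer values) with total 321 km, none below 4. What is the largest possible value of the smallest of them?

24

The average is 321/13 < 25, so some value is ≤ 24.
Achievable: 4 of them at 24 and 9 at 25 total 321.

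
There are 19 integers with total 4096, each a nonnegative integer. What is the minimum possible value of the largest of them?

216

Some value must be at least ⌈4096/19⌉ = 216, since 19 × 215 = 4085 < 4096.
Equality holds with 11 values of 216 and 8 values of 215.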